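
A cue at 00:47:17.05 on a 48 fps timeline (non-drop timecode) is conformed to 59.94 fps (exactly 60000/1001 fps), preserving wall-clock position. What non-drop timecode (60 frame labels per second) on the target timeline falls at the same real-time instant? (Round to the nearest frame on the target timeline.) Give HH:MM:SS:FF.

Source frame index: (0×3600 + 47×60 + 17) × 48 + 5 = 136181.
Real time: 136181 / (48) = 136181/48 s.
Target frame: (136181/48) × (60000/1001) = 170226250/1001 ≈ 170056.194 → 170056.
At 60 labels/s: frame 170056 → 00:47:14:16.

00:47:14:16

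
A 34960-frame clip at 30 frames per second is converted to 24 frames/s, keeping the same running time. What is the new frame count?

Target frames = source frames × (target rate / source rate) = 34960 × (24)/(30) = 34960 × 4/5 = 27968.

27968 frames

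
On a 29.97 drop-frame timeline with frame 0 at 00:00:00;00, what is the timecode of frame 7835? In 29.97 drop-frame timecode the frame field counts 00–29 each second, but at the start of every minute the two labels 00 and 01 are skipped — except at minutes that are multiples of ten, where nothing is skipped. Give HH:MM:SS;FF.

Ten DF minutes hold 17982 frames, so frame 7835 lies in block 0 (frames 0–17981) with 7835 frames into that block.
The block's first minute is 1800 frames and the rest 1798 each; 7835 frames reaches minute 4, so 0 × 18 + 4 × 2 = 8 labels have been skipped so far.
Adding those back, label number 7835 + 8 = 7843 at 30 labels/s is 261 s + 13 f = 0 h 4 min 21 s frame 13, i.e. 00:04:21;13.

00:04:21;13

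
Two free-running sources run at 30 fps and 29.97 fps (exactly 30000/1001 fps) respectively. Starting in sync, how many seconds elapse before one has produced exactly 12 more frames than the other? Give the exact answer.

400.4 seconds

The gap grows by |30000/1001 − 30| = 30/1001 frames per second.
Time for a 12-frame gap: 12 ÷ (30/1001) = 400.4 s.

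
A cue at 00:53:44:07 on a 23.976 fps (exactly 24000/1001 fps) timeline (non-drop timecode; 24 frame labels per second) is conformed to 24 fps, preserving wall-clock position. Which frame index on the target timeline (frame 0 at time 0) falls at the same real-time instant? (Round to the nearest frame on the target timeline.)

Source frame index: (0×3600 + 53×60 + 44) × 24 + 7 = 77383.
Real time: 77383 / (24000/1001) = 77460383/24000 s.
Target frame: (77460383/24000) × (24) = 77460383/1000 ≈ 77460.383 → 77460.

frame 77460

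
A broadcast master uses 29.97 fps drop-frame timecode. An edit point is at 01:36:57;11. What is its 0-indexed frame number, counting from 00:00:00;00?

Complete 10-minute blocks: 9, each 17982 frames → 161838.
Remaining 6 whole minutes in the current block: 1800 + 5 × 1798 = 10790 frames.
Within the current minute: 57 × 30 + 11 − 2 = 1719 (labels ;00/;01 skipped at this minute). Total = 161838 + 10790 + 1719 = 174347.

174347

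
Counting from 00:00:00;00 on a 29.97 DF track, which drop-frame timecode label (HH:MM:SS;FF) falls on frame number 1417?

00:00:47;07

Each 10-minute DF block holds 10 × 60 × 30 − 9 × 2 = 17982 frames. 1417 ÷ 17982 → 0 full blocks, remainder 1417.
Within the partial block the first minute is 1800 frames and each further minute 1798, so 0 further minute boundaries passed. Total skipped labels = 18 × 0 + 2 × 0 = 0.
Non-drop label index = 1417 + 0 = 1417; at 30 labels/s that is 00:00:47:07, i.e. DF 00:00:47;07.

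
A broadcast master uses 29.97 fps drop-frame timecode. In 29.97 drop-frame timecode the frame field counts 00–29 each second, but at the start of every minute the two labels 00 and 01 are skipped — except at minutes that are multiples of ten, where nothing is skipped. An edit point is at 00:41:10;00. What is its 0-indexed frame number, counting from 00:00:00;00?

As if non-drop at 30 labels/s: (0 × 3600 + 41 × 60 + 10) × 30 + 0 = 74100.
Minute boundaries passed: 41; those not divisible by 10: 41 − 4 = 37; dropped labels = 2 × 37 = 74.
Actual frame index = 74100 − 74 = 74026.

74026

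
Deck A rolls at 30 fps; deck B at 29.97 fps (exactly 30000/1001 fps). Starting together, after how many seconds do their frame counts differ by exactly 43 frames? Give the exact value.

43043/30 seconds

The gap grows by |30000/1001 − 30| = 30/1001 frames per second.
Time for a 43-frame gap: 43 ÷ (30/1001) = 43043/30 s.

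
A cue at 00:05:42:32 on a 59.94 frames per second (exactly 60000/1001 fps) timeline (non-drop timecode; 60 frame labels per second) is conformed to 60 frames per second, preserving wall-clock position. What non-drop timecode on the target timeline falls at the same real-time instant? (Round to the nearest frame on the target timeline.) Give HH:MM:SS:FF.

00:05:42:53

Source frame index: (0×3600 + 5×60 + 42) × 60 + 32 = 20552.
Real time: 20552 / (60000/1001) = 2571569/7500 s.
Target frame: (2571569/7500) × (60) = 2571569/125 ≈ 20572.552 → 20573.
At 60 labels/s: frame 20573 → 00:05:42:53.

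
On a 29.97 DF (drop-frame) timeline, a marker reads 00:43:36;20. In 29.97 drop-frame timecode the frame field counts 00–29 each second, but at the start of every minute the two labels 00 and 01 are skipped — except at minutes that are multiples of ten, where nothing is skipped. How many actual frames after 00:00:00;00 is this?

78422

Complete 10-minute blocks: 4, each 17982 frames → 71928.
Remaining 3 whole minutes in the current block: 1800 + 2 × 1798 = 5396 frames.
Within the current minute: 36 × 30 + 20 − 2 = 1098 (labels ;00/;01 skipped at this minute). Total = 71928 + 5396 + 1098 = 78422.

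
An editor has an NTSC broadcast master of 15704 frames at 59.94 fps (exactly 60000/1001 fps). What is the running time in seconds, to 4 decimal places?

Running time = 15704 × 1001/60000 = 1964963/7500 s ≈ 261.9951 s.

261.9951 seconds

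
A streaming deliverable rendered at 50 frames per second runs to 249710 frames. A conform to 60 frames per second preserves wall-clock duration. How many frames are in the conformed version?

Target frames = source frames × (target rate / source rate) = 249710 × (60)/(50) = 249710 × 6/5 = 299652.

299652 frames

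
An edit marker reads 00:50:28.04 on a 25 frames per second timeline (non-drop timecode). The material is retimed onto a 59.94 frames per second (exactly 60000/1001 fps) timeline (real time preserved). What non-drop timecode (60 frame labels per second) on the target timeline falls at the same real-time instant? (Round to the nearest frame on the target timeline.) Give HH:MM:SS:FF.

Source frame index: (0×3600 + 50×60 + 28) × 25 + 4 = 75704.
Real time: 75704 / (25) = 75704/25 s.
Target frame: (75704/25) × (60000/1001) = 181689600/1001 ≈ 181508.092 → 181508.
At 60 labels/s: frame 181508 → 00:50:25:08.

00:50:25:08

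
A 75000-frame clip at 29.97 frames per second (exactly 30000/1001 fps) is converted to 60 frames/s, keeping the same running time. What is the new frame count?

Target frames = source frames × (target rate / source rate) = 75000 × (60)/(30000/1001) = 75000 × 1001/500 = 150150.

150150 frames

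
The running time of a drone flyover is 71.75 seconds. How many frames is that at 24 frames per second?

1722 frames

Frames = 71.75 × 24 = 1722.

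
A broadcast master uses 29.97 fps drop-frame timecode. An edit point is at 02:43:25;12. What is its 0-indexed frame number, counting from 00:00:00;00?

Complete 10-minute blocks: 16, each 17982 frames → 287712.
Remaining 3 whole minutes in the current block: 1800 + 2 × 1798 = 5396 frames.
Within the current minute: 25 × 30 + 12 − 2 = 760 (labels ;00/;01 skipped at this minute). Total = 287712 + 5396 + 760 = 293868.

293868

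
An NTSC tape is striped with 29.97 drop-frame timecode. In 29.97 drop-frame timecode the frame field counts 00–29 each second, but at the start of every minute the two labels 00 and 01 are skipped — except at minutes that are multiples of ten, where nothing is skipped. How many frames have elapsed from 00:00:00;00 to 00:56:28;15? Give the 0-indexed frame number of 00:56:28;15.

101553

As if non-drop at 30 labels/s: (0 × 3600 + 56 × 60 + 28) × 30 + 15 = 101655.
Minute boundaries passed: 56; those not divisible by 10: 56 − 5 = 51; dropped labels = 2 × 51 = 102.
Actual frame index = 101655 − 102 = 101553.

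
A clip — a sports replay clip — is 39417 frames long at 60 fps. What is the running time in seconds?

656.95 seconds

Running time = 39417 / (60) = 656.95 s.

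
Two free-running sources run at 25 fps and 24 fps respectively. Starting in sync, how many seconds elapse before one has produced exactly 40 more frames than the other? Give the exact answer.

The gap grows by |24 − 25| = 1 frame per second.
Time for a 40-frame gap: 40 ÷ (1) = 40 s.

40 seconds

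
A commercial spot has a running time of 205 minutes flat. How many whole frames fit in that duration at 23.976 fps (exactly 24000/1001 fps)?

205 min = 12300 s.
Frames = 12300 × 24000/1001 = 295200000/1001 ≈ 294905.0949.
Complete frames: 294905.

294905 frames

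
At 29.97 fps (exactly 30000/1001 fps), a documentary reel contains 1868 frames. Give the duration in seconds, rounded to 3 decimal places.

Running time = 1868 × 1001/30000 = 467467/7500 s ≈ 62.329 s.

62.329 seconds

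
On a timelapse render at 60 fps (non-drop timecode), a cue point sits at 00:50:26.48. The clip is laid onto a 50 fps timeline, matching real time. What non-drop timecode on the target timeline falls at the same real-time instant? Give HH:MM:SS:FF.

Source frame index: (0×3600 + 50×60 + 26) × 60 + 48 = 181608.
Real time: 181608 / (60) = 15134/5 s.
Target frame: (15134/5) × (50) = 151340.
At 50 labels/s: frame 151340 → 00:50:26:40.

00:50:26:40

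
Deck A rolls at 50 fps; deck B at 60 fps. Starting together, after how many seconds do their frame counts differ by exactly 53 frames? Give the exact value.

5.3 seconds

The gap grows by |60 − 50| = 10 frames per second.
Time for a 53-frame gap: 53 ÷ (10) = 5.3 s.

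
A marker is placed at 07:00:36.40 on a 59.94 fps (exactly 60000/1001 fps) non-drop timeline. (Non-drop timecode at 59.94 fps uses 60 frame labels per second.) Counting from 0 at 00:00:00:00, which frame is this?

Total seconds to the label: (7 × 3600 + 0 × 60 + 36) = 25236.
Frame index = 25236 × 60 + 40 = 1514200.

1514200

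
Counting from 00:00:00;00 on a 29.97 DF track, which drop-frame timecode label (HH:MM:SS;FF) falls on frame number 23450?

Ten DF minutes hold 17982 frames, so frame 23450 lies in block 1 (frames 17982–35963) with 5468 frames into that block.
The block's first minute is 1800 frames and the rest 1798 each; 5468 frames reaches minute 3, so 1 × 18 + 3 × 2 = 24 labels have been skipped so far.
Adding those back, label number 23450 + 24 = 23474 at 30 labels/s is 782 s + 14 f = 0 h 13 min 2 s frame 14, i.e. 00:13:02;14.

00:13:02;14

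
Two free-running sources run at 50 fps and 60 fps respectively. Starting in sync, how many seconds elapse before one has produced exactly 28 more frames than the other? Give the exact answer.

2.8 seconds

The gap grows by |60 − 50| = 10 frames per second.
Time for a 28-frame gap: 28 ÷ (10) = 2.8 s.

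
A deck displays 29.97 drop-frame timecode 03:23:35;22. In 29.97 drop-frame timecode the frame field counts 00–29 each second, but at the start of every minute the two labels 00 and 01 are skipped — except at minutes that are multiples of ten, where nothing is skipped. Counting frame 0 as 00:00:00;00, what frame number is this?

366106

As if non-drop at 30 labels/s: (3 × 3600 + 23 × 60 + 35) × 30 + 22 = 366472.
Minute boundaries passed: 203; those not divisible by 10: 203 − 20 = 183; dropped labels = 2 × 183 = 366.
Actual frame index = 366472 − 366 = 366106.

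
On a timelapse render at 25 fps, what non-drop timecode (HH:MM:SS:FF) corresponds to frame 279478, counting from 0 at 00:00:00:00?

279478 ÷ 25 = 11179 full seconds, remainder 3 frames.
11179 s = 3 h 6 min 19 s.
Timecode: 03:06:19:03.

03:06:19:03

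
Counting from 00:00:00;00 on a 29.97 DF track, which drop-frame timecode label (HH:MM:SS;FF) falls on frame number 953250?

08:50:06;24

Each 10-minute DF block holds 10 × 60 × 30 − 9 × 2 = 17982 frames. 953250 ÷ 17982 → 53 full blocks, remainder 204.
Within the partial block the first minute is 1800 frames and each further minute 1798, so 0 further minute boundaries passed. Total skipped labels = 18 × 53 + 2 × 0 = 954.
Non-drop label index = 953250 + 954 = 954204; at 30 labels/s that is 08:50:06:24, i.e. DF 08:50:06;24.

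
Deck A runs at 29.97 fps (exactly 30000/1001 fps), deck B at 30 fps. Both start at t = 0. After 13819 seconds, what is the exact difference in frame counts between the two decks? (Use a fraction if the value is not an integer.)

31890/77 frames

A emits 30000/1001 × 13819 = 31890000/77 frames; B emits 30 × 13819 = 414570.
Difference = 31890/77 frames (≈ 414.1558); B is ahead of A.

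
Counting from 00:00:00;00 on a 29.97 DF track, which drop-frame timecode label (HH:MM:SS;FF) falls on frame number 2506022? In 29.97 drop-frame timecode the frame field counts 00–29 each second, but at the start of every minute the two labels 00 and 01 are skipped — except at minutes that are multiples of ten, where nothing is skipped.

Each 10-minute DF block holds 10 × 60 × 30 − 9 × 2 = 17982 frames. 2506022 ÷ 17982 → 139 full blocks, remainder 6524.
Within the partial block the first minute is 1800 frames and each further minute 1798, so 3 further minute boundaries passed. Total skipped labels = 18 × 139 + 2 × 3 = 2508.
Non-drop label index = 2506022 + 2508 = 2508530; at 30 labels/s that is 23:13:37:20, i.e. DF 23:13:37;20.

23:13:37;20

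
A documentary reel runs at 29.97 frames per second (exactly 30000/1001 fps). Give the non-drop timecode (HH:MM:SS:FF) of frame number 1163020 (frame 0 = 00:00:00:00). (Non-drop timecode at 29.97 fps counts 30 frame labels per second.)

10:46:07:10

1163020 ÷ 30 = 38767 full seconds, remainder 10 frames.
38767 s = 10 h 46 min 7 s.
Timecode: 10:46:07:10.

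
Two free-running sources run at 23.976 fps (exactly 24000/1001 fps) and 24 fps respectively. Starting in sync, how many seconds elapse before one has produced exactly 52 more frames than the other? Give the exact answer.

13013/6 seconds

The gap grows by |24 − 24000/1001| = 24/1001 frames per second.
Time for a 52-frame gap: 52 ÷ (24/1001) = 13013/6 s.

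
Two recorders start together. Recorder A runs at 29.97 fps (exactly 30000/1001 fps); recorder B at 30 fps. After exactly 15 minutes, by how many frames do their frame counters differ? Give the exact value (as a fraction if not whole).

15 min = 900 s.
A emits 30000/1001 × 900 = 27000000/1001 frames; B emits 30 × 900 = 27000.
Difference = 27000/1001 frames (≈ 26.9730); B is ahead of A.

27000/1001 frames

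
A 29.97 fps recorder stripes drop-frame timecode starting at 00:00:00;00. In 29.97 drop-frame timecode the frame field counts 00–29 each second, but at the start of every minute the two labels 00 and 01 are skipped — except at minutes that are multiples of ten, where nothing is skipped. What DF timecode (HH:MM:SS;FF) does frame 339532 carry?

Each 10-minute DF block holds 10 × 60 × 30 − 9 × 2 = 17982 frames. 339532 ÷ 17982 → 18 full blocks, remainder 15856.
Within the partial block the first minute is 1800 frames and each further minute 1798, so 8 further minute boundaries passed. Total skipped labels = 18 × 18 + 2 × 8 = 340.
Non-drop label index = 339532 + 340 = 339872; at 30 labels/s that is 03:08:49:02, i.e. DF 03:08:49;02.

03:08:49;02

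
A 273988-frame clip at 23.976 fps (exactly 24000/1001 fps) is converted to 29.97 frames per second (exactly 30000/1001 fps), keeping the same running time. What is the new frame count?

Target frames = source frames × (target rate / source rate) = 273988 × (30000/1001)/(24000/1001) = 273988 × 5/4 = 342485.

342485 frames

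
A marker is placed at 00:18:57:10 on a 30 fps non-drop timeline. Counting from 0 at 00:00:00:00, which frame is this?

34120

Total seconds to the label: (0 × 3600 + 18 × 60 + 57) = 1137.
Frame index = 1137 × 30 + 10 = 34120.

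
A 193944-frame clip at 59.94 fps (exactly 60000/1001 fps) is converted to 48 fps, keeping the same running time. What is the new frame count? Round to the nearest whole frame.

155310 frames

Frames at target rate = 193944 × (48) / (60000/1001) = 97068972/625 ≈ 155310.355.
Nearest whole frame: 155310.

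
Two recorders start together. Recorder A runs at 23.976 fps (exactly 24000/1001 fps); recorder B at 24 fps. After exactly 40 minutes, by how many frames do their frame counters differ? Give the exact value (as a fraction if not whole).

40 min = 2400 s.
A emits 24000/1001 × 2400 = 57600000/1001 frames; B emits 24 × 2400 = 57600.
Difference = 57600/1001 frames (≈ 57.5425); B is ahead of A.

57600/1001 frames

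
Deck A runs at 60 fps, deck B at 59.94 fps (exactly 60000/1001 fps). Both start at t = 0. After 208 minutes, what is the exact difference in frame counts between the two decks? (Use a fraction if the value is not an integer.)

208 min = 12480 s.
A emits 60 × 12480 = 748800 frames; B emits 60000/1001 × 12480 = 57600000/77.
Difference = 57600/77 frames (≈ 748.0519); B is behind A.

57600/77 frames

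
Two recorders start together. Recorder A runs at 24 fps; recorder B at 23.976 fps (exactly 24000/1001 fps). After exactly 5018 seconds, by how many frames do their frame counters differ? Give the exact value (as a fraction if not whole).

A emits 24 × 5018 = 120432 frames; B emits 24000/1001 × 5018 = 9264000/77.
Difference = 9264/77 frames (≈ 120.3117); B is behind A.

9264/77 frames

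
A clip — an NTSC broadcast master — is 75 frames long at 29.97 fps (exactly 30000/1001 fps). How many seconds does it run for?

Running time = 75 / (30000/1001) = 2.5025 s.

2.5025 seconds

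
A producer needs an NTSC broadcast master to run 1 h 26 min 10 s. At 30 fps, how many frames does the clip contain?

155100 frames

1 h 26 min 10 s = 5170 s.
Frames = 5170 × 30 = 155100.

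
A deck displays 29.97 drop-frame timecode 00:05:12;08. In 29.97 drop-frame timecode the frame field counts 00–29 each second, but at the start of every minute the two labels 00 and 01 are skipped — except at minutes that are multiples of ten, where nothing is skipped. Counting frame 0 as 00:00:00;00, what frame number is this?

As if non-drop at 30 labels/s: (0 × 3600 + 5 × 60 + 12) × 30 + 8 = 9368.
Minute boundaries passed: 5; those not divisible by 10: 5 − 0 = 5; dropped labels = 2 × 5 = 10.
Actual frame index = 9368 − 10 = 9358.

9358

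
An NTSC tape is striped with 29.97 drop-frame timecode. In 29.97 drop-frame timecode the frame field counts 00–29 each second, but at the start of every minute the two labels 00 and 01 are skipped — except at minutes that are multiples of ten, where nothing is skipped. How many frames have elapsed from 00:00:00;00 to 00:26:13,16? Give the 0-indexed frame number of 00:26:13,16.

47158

As if non-drop at 30 labels/s: (0 × 3600 + 26 × 60 + 13) × 30 + 16 = 47206.
Minute boundaries passed: 26; those not divisible by 10: 26 − 2 = 24; dropped labels = 2 × 24 = 48.
Actual frame index = 47206 − 48 = 47158.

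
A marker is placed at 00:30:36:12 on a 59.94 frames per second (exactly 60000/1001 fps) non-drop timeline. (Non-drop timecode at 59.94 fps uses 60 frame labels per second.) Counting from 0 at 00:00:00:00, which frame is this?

frame 110172

Total seconds to the label: (0 × 3600 + 30 × 60 + 36) = 1836.
Frame index = 1836 × 60 + 12 = 110172.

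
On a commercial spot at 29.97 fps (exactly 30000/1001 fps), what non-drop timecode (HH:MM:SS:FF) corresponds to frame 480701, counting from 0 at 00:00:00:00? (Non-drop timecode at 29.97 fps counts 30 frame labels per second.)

480701 ÷ 30 = 16023 full seconds, remainder 11 frames.
16023 s = 4 h 27 min 3 s.
Timecode: 04:27:03:11.

04:27:03:11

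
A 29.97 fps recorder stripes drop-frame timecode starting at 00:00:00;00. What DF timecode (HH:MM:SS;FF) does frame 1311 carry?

00:00:43;21

Each 10-minute DF block holds 10 × 60 × 30 − 9 × 2 = 17982 frames. 1311 ÷ 17982 → 0 full blocks, remainder 1311.
Within the partial block the first minute is 1800 frames and each further minute 1798, so 0 further minute boundaries passed. Total skipped labels = 18 × 0 + 2 × 0 = 0.
Non-drop label index = 1311 + 0 = 1311; at 30 labels/s that is 00:00:43:21, i.e. DF 00:00:43;21.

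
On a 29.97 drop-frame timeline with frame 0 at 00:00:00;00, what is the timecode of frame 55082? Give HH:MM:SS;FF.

Each 10-minute DF block holds 10 × 60 × 30 − 9 × 2 = 17982 frames. 55082 ÷ 17982 → 3 full blocks, remainder 1136.
Within the partial block the first minute is 1800 frames and each further minute 1798, so 0 further minute boundaries passed. Total skipped labels = 18 × 3 + 2 × 0 = 54.
Non-drop label index = 55082 + 54 = 55136; at 30 labels/s that is 00:30:37:26, i.e. DF 00:30:37;26.

00:30:37;26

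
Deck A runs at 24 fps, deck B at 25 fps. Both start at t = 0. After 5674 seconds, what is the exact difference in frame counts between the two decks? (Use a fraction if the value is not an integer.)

A emits 24 × 5674 = 136176 frames; B emits 25 × 5674 = 141850.
Difference = 5674 frames; B is ahead of A.

5674 frames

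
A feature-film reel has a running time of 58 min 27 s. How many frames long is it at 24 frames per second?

84168 frames

58 min 27 s = 3507 s.
Frames = 3507 × 24 = 84168.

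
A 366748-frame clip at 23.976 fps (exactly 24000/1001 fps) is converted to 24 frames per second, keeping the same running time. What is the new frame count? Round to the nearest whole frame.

367115 frames

Frames at target rate = 366748 × (24) / (24000/1001) = 91778687/250 ≈ 367114.748.
Nearest whole frame: 367115.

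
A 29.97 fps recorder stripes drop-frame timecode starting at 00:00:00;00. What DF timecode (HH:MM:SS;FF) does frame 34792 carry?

00:19:20;28

Ten DF minutes hold 17982 frames, so frame 34792 lies in block 1 (frames 17982–35963) with 16810 frames into that block.
The block's first minute is 1800 frames and the rest 1798 each; 16810 frames reaches minute 9, so 1 × 18 + 9 × 2 = 36 labels have been skipped so far.
Adding those back, label number 34792 + 36 = 34828 at 30 labels/s is 1160 s + 28 f = 0 h 19 min 20 s frame 28, i.e. 00:19:20;28.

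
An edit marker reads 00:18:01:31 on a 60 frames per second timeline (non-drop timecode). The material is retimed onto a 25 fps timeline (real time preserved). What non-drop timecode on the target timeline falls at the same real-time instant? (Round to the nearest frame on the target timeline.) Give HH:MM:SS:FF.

Source frame index: (0×3600 + 18×60 + 1) × 60 + 31 = 64891.
Real time: 64891 / (60) = 64891/60 s.
Target frame: (64891/60) × (25) = 324455/12 ≈ 27037.917 → 27038.
At 25 labels/s: frame 27038 → 00:18:01:13.

00:18:01:13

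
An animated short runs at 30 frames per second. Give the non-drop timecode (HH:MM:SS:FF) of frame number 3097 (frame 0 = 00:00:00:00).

00:01:43:07

3097 ÷ 30 = 103 full seconds, remainder 7 frames.
103 s = 0 h 1 min 43 s.
Timecode: 00:01:43:07.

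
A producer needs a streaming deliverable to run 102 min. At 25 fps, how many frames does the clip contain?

102 min = 6120 s.
Frames = 6120 × 25 = 153000.

153000 frames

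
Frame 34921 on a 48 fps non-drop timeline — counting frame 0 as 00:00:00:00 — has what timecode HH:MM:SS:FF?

00:12:07:25

34921 ÷ 48 = 727 full seconds, remainder 25 frames.
727 s = 0 h 12 min 7 s.
Timecode: 00:12:07:25.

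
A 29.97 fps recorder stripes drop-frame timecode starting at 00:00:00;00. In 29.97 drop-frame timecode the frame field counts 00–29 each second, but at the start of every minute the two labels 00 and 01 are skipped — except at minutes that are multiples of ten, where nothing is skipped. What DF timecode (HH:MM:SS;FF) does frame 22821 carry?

Each 10-minute DF block holds 10 × 60 × 30 − 9 × 2 = 17982 frames. 22821 ÷ 17982 → 1 full block, remainder 4839.
Within the partial block the first minute is 1800 frames and each further minute 1798, so 2 further minute boundaries passed. Total skipped labels = 18 × 1 + 2 × 2 = 22.
Non-drop label index = 22821 + 22 = 22843; at 30 labels/s that is 00:12:41:13, i.e. DF 00:12:41;13.

00:12:41;13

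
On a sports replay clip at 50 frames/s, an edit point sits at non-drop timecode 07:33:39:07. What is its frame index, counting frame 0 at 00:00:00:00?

frame 1360957

Total seconds to the label: (7 × 3600 + 33 × 60 + 39) = 27219.
Frame index = 27219 × 50 + 7 = 1360957.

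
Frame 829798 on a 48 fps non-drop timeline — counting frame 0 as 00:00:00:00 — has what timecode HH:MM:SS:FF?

829798 ÷ 48 = 17287 full seconds, remainder 22 frames.
17287 s = 4 h 48 min 7 s.
Timecode: 04:48:07:22.

04:48:07:22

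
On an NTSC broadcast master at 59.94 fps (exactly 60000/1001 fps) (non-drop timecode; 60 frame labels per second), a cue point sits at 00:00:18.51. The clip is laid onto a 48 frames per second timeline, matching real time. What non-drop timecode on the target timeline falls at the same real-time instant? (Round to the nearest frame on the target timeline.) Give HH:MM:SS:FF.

00:00:18:42

Source frame index: (0×3600 + 0×60 + 18) × 60 + 51 = 1131.
Real time: 1131 / (60000/1001) = 377377/20000 s.
Target frame: (377377/20000) × (48) = 1132131/1250 ≈ 905.705 → 906.
At 48 labels/s: frame 906 → 00:00:18:42.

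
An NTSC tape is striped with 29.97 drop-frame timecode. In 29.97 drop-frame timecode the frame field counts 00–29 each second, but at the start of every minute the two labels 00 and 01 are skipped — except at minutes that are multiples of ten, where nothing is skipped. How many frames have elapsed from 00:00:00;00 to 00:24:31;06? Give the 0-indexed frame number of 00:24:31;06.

Complete 10-minute blocks: 2, each 17982 frames → 35964.
Remaining 4 whole minutes in the current block: 1800 + 3 × 1798 = 7194 frames.
Within the current minute: 31 × 30 + 6 − 2 = 934 (labels ;00/;01 skipped at this minute). Total = 35964 + 7194 + 934 = 44092.

44092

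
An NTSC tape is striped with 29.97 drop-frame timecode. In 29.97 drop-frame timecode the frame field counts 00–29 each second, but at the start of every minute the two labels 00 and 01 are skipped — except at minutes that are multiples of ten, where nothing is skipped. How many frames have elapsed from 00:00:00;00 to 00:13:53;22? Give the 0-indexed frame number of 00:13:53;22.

As if non-drop at 30 labels/s: (0 × 3600 + 13 × 60 + 53) × 30 + 22 = 25012.
Minute boundaries passed: 13; those not divisible by 10: 13 − 1 = 12; dropped labels = 2 × 12 = 24.
Actual frame index = 25012 − 24 = 24988.

24988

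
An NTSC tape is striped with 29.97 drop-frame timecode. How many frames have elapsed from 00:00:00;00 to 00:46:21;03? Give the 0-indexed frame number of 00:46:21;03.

83349

Complete 10-minute blocks: 4, each 17982 frames → 71928.
Remaining 6 whole minutes in the current block: 1800 + 5 × 1798 = 10790 frames.
Within the current minute: 21 × 30 + 3 − 2 = 631 (labels ;00/;01 skipped at this minute). Total = 71928 + 10790 + 631 = 83349.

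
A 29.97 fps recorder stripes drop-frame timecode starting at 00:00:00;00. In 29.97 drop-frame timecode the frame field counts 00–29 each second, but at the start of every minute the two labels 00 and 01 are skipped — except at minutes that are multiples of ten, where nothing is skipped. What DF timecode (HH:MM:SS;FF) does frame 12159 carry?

00:06:45;21

Ten DF minutes hold 17982 frames, so frame 12159 lies in block 0 (frames 0–17981) with 12159 frames into that block.
The block's first minute is 1800 frames and the rest 1798 each; 12159 frames reaches minute 6, so 0 × 18 + 6 × 2 = 12 labels have been skipped so far.
Adding those back, label number 12159 + 12 = 12171 at 30 labels/s is 405 s + 21 f = 0 h 6 min 45 s frame 21, i.e. 00:06:45;21.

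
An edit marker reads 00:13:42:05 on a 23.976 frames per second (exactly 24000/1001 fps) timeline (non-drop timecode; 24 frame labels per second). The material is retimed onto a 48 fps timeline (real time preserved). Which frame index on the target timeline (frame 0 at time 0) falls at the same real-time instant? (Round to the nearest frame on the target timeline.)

Source frame index: (0×3600 + 13×60 + 42) × 24 + 5 = 19733.
Real time: 19733 / (24000/1001) = 19752733/24000 s.
Target frame: (19752733/24000) × (48) = 19752733/500 ≈ 39505.466 → 39505.

frame 39505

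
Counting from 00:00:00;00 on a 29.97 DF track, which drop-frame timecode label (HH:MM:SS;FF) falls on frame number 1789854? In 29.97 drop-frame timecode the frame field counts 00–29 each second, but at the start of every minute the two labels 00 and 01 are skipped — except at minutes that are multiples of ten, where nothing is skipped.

Each 10-minute DF block holds 10 × 60 × 30 − 9 × 2 = 17982 frames. 1789854 ÷ 17982 → 99 full blocks, remainder 9636.
Within the partial block the first minute is 1800 frames and each further minute 1798, so 5 further minute boundaries passed. Total skipped labels = 18 × 99 + 2 × 5 = 1792.
Non-drop label index = 1789854 + 1792 = 1791646; at 30 labels/s that is 16:35:21:16, i.e. DF 16:35:21;16.

16:35:21;16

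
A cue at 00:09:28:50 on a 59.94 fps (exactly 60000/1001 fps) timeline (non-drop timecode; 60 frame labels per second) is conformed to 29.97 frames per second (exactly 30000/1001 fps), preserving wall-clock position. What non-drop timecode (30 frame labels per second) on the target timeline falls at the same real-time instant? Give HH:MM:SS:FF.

Source frame index: (0×3600 + 9×60 + 28) × 60 + 50 = 34130.
Real time: 34130 / (60000/1001) = 3416413/6000 s.
Target frame: (3416413/6000) × (30000/1001) = 17065.
At 30 labels/s: frame 17065 → 00:09:28:25.

00:09:28:25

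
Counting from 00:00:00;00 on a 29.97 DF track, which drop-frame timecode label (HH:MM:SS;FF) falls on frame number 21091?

Ten DF minutes hold 17982 frames, so frame 21091 lies in block 1 (frames 17982–35963) with 3109 frames into that block.
The block's first minute is 1800 frames and the rest 1798 each; 3109 frames reaches minute 1, so 1 × 18 + 1 × 2 = 20 labels have been skipped so far.
Adding those back, label number 21091 + 20 = 21111 at 30 labels/s is 703 s + 21 f = 0 h 11 min 43 s frame 21, i.e. 00:11:43;21.

00:11:43;21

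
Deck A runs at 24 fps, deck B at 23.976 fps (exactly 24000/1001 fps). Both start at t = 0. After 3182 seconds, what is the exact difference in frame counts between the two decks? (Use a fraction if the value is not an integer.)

76368/1001 frames

A emits 24 × 3182 = 76368 frames; B emits 24000/1001 × 3182 = 76368000/1001.
Difference = 76368/1001 frames (≈ 76.2917); B is behind A.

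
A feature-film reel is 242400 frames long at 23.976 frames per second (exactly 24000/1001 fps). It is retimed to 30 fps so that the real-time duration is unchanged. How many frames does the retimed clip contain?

Target frames = source frames × (target rate / source rate) = 242400 × (30)/(24000/1001) = 242400 × 1001/800 = 303303.

303303 frames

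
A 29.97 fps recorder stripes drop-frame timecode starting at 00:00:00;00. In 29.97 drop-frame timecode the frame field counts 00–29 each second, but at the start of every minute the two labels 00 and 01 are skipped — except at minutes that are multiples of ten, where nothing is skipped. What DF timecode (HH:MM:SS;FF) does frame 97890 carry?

00:54:26;08

Each 10-minute DF block holds 10 × 60 × 30 − 9 × 2 = 17982 frames. 97890 ÷ 17982 → 5 full blocks, remainder 7980.
Within the partial block the first minute is 1800 frames and each further minute 1798, so 4 further minute boundaries passed. Total skipped labels = 18 × 5 + 2 × 4 = 98.
Non-drop label index = 97890 + 98 = 97988; at 30 labels/s that is 00:54:26:08, i.e. DF 00:54:26;08.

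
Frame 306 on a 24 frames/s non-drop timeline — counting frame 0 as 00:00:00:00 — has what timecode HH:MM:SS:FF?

306 ÷ 24 = 12 full seconds, remainder 18 frames.
12 s = 0 h 0 min 12 s.
Timecode: 00:00:12:18.

00:00:12:18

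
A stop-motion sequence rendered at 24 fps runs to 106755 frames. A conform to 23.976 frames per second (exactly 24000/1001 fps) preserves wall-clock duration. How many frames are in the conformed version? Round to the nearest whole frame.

106648 frames

Frames at target rate = 106755 × (24000/1001) / (24) = 9705000/91 ≈ 106648.352.
Nearest whole frame: 106648.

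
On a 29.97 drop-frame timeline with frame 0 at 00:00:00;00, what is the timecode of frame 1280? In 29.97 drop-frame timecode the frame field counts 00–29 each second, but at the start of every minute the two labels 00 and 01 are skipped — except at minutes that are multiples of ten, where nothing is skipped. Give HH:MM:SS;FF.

Each 10-minute DF block holds 10 × 60 × 30 − 9 × 2 = 17982 frames. 1280 ÷ 17982 → 0 full blocks, remainder 1280.
Within the partial block the first minute is 1800 frames and each further minute 1798, so 0 further minute boundaries passed. Total skipped labels = 18 × 0 + 2 × 0 = 0.
Non-drop label index = 1280 + 0 = 1280; at 30 labels/s that is 00:00:42:20, i.e. DF 00:00:42;20.

00:00:42;20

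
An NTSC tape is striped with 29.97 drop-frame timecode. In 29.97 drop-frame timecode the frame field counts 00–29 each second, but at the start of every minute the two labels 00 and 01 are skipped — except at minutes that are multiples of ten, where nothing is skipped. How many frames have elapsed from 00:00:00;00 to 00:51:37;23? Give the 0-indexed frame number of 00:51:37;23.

Complete 10-minute blocks: 5, each 17982 frames → 89910.
Remaining 1 whole minute in the current block: 1800 + 0 × 1798 = 1800 frames.
Within the current minute: 37 × 30 + 23 − 2 = 1131 (labels ;00/;01 skipped at this minute). Total = 89910 + 1800 + 1131 = 92841.

92841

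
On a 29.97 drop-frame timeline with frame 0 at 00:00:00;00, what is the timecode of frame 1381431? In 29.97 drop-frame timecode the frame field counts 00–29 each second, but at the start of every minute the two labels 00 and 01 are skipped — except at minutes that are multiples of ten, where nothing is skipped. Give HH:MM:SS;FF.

Each 10-minute DF block holds 10 × 60 × 30 − 9 × 2 = 17982 frames. 1381431 ÷ 17982 → 76 full blocks, remainder 14799.
Within the partial block the first minute is 1800 frames and each further minute 1798, so 8 further minute boundaries passed. Total skipped labels = 18 × 76 + 2 × 8 = 1384.
Non-drop label index = 1381431 + 1384 = 1382815; at 30 labels/s that is 12:48:13:25, i.e. DF 12:48:13;25.

12:48:13;25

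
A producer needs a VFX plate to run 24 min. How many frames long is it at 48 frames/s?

69120 frames

24 min = 1440 s.
Frames = 1440 × 48 = 69120.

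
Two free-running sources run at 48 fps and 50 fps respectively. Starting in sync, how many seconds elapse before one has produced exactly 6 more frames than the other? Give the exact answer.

The gap grows by |50 − 48| = 2 frames per second.
Time for a 6-frame gap: 6 ÷ (2) = 3 s.

3 seconds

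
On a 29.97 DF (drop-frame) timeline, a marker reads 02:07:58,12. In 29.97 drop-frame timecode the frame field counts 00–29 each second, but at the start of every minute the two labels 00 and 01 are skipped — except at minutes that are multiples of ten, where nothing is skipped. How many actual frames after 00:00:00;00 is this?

230122

As if non-drop at 30 labels/s: (2 × 3600 + 7 × 60 + 58) × 30 + 12 = 230352.
Minute boundaries passed: 127; those not divisible by 10: 127 − 12 = 115; dropped labels = 2 × 115 = 230.
Actual frame index = 230352 − 230 = 230122.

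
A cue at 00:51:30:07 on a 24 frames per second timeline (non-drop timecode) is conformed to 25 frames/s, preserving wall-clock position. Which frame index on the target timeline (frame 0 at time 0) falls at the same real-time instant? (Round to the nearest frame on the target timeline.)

frame 77257

Source frame index: (0×3600 + 51×60 + 30) × 24 + 7 = 74167.
Real time: 74167 / (24) = 74167/24 s.
Target frame: (74167/24) × (25) = 1854175/24 ≈ 77257.292 → 77257.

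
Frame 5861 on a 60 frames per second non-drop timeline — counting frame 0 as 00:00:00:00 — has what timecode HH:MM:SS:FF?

00:01:37:41

5861 ÷ 60 = 97 full seconds, remainder 41 frames.
97 s = 0 h 1 min 37 s.
Timecode: 00:01:37:41.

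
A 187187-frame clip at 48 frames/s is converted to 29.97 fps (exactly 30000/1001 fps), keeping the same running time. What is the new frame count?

Target frames = source frames × (target rate / source rate) = 187187 × (30000/1001)/(48) = 187187 × 625/1001 = 116875.

116875 frames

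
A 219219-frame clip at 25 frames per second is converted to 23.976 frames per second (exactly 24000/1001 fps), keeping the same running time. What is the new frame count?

Target frames = source frames × (target rate / source rate) = 219219 × (24000/1001)/(25) = 219219 × 960/1001 = 210240.

210240 frames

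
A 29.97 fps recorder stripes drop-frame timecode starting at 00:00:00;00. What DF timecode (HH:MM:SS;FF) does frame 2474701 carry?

22:56:12;19

Each 10-minute DF block holds 10 × 60 × 30 − 9 × 2 = 17982 frames. 2474701 ÷ 17982 → 137 full blocks, remainder 11167.
Within the partial block the first minute is 1800 frames and each further minute 1798, so 6 further minute boundaries passed. Total skipped labels = 18 × 137 + 2 × 6 = 2478.
Non-drop label index = 2474701 + 2478 = 2477179; at 30 labels/s that is 22:56:12:19, i.e. DF 22:56:12;19.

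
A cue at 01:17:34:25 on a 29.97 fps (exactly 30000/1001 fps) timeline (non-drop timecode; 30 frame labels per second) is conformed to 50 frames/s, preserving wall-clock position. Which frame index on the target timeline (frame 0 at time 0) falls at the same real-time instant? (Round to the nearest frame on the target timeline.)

frame 232974

Source frame index: (1×3600 + 17×60 + 34) × 30 + 25 = 139645.
Real time: 139645 / (30000/1001) = 27956929/6000 s.
Target frame: (27956929/6000) × (50) = 27956929/120 ≈ 232974.408 → 232974.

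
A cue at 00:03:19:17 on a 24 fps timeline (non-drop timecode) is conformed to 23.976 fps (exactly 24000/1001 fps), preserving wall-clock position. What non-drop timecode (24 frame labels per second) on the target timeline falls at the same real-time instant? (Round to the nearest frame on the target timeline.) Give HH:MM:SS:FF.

00:03:19:12

Source frame index: (0×3600 + 3×60 + 19) × 24 + 17 = 4793.
Real time: 4793 / (24) = 4793/24 s.
Target frame: (4793/24) × (24000/1001) = 4793000/1001 ≈ 4788.212 → 4788.
At 24 labels/s: frame 4788 → 00:03:19:12.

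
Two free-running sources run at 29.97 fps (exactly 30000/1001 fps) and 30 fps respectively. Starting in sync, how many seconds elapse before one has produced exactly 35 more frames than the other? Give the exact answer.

The gap grows by |30 − 30000/1001| = 30/1001 frames per second.
Time for a 35-frame gap: 35 ÷ (30/1001) = 7007/6 s.

7007/6 seconds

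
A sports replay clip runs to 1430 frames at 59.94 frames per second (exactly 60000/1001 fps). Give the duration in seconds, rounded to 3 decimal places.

23.857 seconds

Running time = 1430 × 1001/60000 = 143143/6000 s ≈ 23.857 s.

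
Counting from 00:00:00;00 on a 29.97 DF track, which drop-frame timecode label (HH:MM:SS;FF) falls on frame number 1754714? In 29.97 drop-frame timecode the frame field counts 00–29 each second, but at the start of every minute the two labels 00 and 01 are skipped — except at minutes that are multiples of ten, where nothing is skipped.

16:15:49;00

Each 10-minute DF block holds 10 × 60 × 30 − 9 × 2 = 17982 frames. 1754714 ÷ 17982 → 97 full blocks, remainder 10460.
Within the partial block the first minute is 1800 frames and each further minute 1798, so 5 further minute boundaries passed. Total skipped labels = 18 × 97 + 2 × 5 = 1756.
Non-drop label index = 1754714 + 1756 = 1756470; at 30 labels/s that is 16:15:49:00, i.e. DF 16:15:49;00.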